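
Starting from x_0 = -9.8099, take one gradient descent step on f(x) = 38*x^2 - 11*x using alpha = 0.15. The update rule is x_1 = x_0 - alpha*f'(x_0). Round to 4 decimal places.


We compute the gradient at x_0 and apply the update.
f'(x) = 76*x - 11
f'(-9.8099) = 76*-9.8099 - 11 = -756.5524
x_1 = -9.8099 - 0.15*-756.5524 = 103.673


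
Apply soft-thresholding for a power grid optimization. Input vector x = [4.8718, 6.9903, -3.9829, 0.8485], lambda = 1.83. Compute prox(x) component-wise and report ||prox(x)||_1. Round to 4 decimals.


Soft-thresholding with lambda = 1.83:
prox(4.8718) = sign(4.8718)*max(|4.8718| - 1.83, 0) = 3.0418
prox(6.9903) = sign(6.9903)*max(|6.9903| - 1.83, 0) = 5.1603
prox(-3.9829) = sign(-3.9829)*max(|-3.9829| - 1.83, 0) = -2.1529
prox(0.8485) = sign(0.8485)*max(|0.8485| - 1.83, 0) = 0.0
prox(x) = [3.0418, 5.1603, -2.1529, 0.0]
||prox(x)||_1 = 3.0418 + 5.1603 + 2.1529 + 0.0 = 10.355


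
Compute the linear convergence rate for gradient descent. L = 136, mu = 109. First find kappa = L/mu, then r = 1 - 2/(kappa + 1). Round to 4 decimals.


Step 1: Compute the condition number.
kappa = L/mu = 136/109 = 1.2477
Step 2: Compute the convergence rate.
r = 1 - 2/(kappa + 1) = 1 - 2*mu/(L + mu) = (L - mu)/(L + mu) = 27/245 = 0.1102


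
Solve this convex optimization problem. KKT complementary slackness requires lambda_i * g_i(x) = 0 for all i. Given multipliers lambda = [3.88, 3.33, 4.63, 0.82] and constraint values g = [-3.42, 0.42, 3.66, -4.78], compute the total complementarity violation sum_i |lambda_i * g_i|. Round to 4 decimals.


KKT complementary slackness check:
lambda_1 * g_1 = 3.88 * -3.42 = -13.2696
lambda_2 * g_2 = 3.33 * 0.42 = 1.3986
lambda_3 * g_3 = 4.63 * 3.66 = 16.9458
lambda_4 * g_4 = 0.82 * -4.78 = -3.9196
Total violation = 13.2696 + 1.3986 + 16.9458 + 3.9196 = 35.5336


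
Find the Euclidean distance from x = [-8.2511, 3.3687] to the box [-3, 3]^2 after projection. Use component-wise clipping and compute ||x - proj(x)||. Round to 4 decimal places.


Project each component onto [-3, 3].
clip(-8.2511) = -3.0, clip(3.3687) = 3.0
Projection = [-3.0, 3.0]
Squared diffs: [27.5741, 0.1359]
Distance = sqrt(27.71) = 5.264


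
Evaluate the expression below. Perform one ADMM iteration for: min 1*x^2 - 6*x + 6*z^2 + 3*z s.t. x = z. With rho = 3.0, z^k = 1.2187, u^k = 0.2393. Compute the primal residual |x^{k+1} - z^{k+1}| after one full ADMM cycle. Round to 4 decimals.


ADMM iteration with rho = 3.0, z^k = 1.2187, u^k = 0.2393
Step 1: x-update.
Minimize 1*x^2 - 6*x + (3.0/2)*(x - 1.2187 + 0.2393)^2
FOC: (2*1 + 3.0)*x = 6 + 3.0*(1.2187 - 0.2393)
x^{k+1} = 1.7876
Step 2: z-update.
Minimize 6*z^2 + 3*z + (3.0/2)*(1.7876 - z + 0.2393)^2
FOC: (2*6 + 3.0)*z = -3 + 3.0*(1.7876 + 0.2393)
z^{k+1} = 0.2054
Step 3: u-update.
u^{k+1} = 0.2393 + 1.7876 - 0.2054 = 1.8216
Step 4: Primal residual = |1.7876 - 0.2054| = 1.5823


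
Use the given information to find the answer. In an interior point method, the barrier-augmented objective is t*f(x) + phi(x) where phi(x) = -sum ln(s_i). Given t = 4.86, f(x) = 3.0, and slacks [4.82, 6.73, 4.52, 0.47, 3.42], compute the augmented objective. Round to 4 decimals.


Step 1: Compute log-barrier.
ln values: [1.5728, 1.9066, 1.5085, -0.755, 1.2296]
phi = -(1.5728 + 1.9066 + 1.5085 - 0.755 + 1.2296) = -5.4625
Step 2: Compute augmented objective.
t*f(x) = 4.86*3.0 = 14.58
Total = 14.58 - 5.4625 = 9.1175


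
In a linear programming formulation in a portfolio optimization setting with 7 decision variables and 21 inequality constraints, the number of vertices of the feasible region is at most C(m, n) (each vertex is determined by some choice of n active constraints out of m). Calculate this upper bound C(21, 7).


Each vertex corresponds to some choice of n active constraints out of m, so the number of vertices is at most C(m, n) = m! / (n!(m-n)!).
m = 21, n = 7
Numerator: 21 * 20 * 19 * 18 * 17 * 16 * 15
Denominator: 7! = 5040
C(21, 7) = 116280


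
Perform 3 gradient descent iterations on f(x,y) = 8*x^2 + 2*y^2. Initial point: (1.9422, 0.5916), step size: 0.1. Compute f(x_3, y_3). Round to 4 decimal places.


Gradient descent on f(x,y) = 8*x^2 + 2*y^2.
Starting point: (1.9422, 0.5916), alpha = 0.1
Step 1: grad_x = 2*8*1.9422 = 31.0752, grad_y = 2*2*0.5916 = 2.3664
  x_1 = 1.9422 - 0.1*31.0752 = -1.1653
  y_1 = 0.5916 - 0.1*2.3664 = 0.355
Step 2: grad_x = 2*8*-1.1653 = -18.6451, grad_y = 2*2*0.355 = 1.4198
  x_2 = -1.1653 - 0.1*-18.6451 = 0.6992
  y_2 = 0.355 - 0.1*1.4198 = 0.213
Step 3: grad_x = 2*8*0.6992 = 11.1871, grad_y = 2*2*0.213 = 0.8519
  x_3 = 0.6992 - 0.1*11.1871 = -0.4195
  y_3 = 0.213 - 0.1*0.8519 = 0.1278
f(-0.4195, 0.1278) = 8*(-0.4195)^2 + 2*0.1278^2 = 1.4406


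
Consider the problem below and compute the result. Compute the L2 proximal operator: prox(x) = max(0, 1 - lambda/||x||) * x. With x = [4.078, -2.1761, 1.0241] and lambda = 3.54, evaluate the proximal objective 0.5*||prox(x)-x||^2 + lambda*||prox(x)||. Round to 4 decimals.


Step 1: Compute ||x||.
||x|| = 4.7344
Step 2: Compute scaling factor.
scale = max(0, 1 - 3.54/4.7344) = 0.2523
Step 3: prox(x) = [1.0288, -0.549, 0.2584]
||prox(x)|| = 1.1944
Step 4: Proximal objective.
0.5*||prox-x||^2 = 6.2658
lambda*||prox|| = 4.2282
Total = 10.4939


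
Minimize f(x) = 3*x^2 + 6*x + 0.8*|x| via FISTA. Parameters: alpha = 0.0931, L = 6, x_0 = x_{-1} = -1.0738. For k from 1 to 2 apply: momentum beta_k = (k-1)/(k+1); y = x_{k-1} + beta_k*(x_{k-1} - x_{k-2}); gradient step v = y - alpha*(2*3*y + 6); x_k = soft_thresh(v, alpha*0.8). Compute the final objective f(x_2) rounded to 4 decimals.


FISTA on f(x) = 3*x^2 + 6*x + 0.8*|x|
L = 6, alpha = 0.0931
Iteration 1: beta = 0.0, y = -1.0738 + 0.0*(-1.0738 + 1.0738) = -1.0738
  grad(y) = -0.4428, v = y - alpha*grad = -1.0326
  prox(v) = soft_thresh(-1.0326, 0.0745) = -0.9581
Iteration 2: beta = 0.3333, y = -0.9581 + 0.3333*(-0.9581 + 1.0738) = -0.9195
  grad(y) = 0.4828, v = y - alpha*grad = -0.9645
  prox(v) = soft_thresh(-0.9645, 0.0745) = -0.89
f(x_2) = 3*(-0.89)^2 + 6*(-0.89) + 0.8*|-0.89| = -2.2517


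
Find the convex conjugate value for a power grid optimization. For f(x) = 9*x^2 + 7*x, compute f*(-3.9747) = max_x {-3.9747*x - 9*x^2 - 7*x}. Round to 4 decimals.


f*(y) = sup_x {y*x - a*x^2 - b*x} = sup_x {(y-b)*x - a*x^2}
FOC: (y - b) - 2a*x = 0 => x* = (y - b)/(2a)
x* = (-3.9747 - 7)/(2*9) = -0.6097
f*(-3.9747) = (y-b)^2/(4a) = (-3.9747 - 7)^2/(4*9)
= 120.444/36 = 3.3457


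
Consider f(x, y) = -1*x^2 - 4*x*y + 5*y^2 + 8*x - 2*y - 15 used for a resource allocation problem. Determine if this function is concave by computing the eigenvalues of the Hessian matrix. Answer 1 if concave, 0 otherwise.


The Hessian of f(x,y) = -1*x^2 - 4*x*y + 5*y^2 + 8*x - 2*y - 15 is:
H = [[-2, -4], [-4, 10]]
Trace = -2 + 10 = 8
Determinant = -2*10 - (-4)^2 = -36
Discriminant = (8)^2 - 4*-36 = 208.0
Eigenvalues: lambda_1 = -3.2111, lambda_2 = 11.2111
The function is not concave.

0


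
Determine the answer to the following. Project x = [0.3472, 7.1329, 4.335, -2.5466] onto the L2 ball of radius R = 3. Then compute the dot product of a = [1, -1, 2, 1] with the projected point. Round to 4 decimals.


Step 1: Compute ||x|| (intermediates to 6 decimals).
||x|| = sqrt(0.3472^2 + 7.1329^2 + 4.335^2 + (-2.5466)^2) = 8.733625
Step 2: Project.
Since ||x|| > R, scale = R/||x|| = 3/8.733625 = 0.3435, proj(x) = scale * x
proj(x) = [0.119263, 2.450151, 1.489073, -0.874757]
Step 3: Dot product.
a^T * proj(x) = 1*0.119263 - 1*2.450151 + 2*1.489073 + 1*(-0.874757) = -0.2275


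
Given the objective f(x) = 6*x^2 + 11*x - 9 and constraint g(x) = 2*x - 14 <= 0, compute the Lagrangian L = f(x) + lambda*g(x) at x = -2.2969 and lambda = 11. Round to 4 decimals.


Step 1: Evaluate f(x).
f(-2.2969) = 6*(-2.2969)^2 + 11*(-2.2969) - 9 = -2.6114
Step 2: Evaluate g(x).
g(-2.2969) = 2*-2.2969 - 14 = -18.5938
Step 3: Compute Lagrangian.
L = -2.6114 + 11*-18.5938 = -207.1432


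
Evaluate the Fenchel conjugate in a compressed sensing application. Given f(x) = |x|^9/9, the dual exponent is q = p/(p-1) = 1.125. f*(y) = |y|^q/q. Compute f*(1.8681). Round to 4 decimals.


The conjugate exponent q satisfies 1/p + 1/q = 1.
p = 9, so q = 9/(9 - 1) = 1.125
|y|^q = 1.8681^1.125 = 2.0199
f*(1.8681) = 2.0199 / 1.125 = 1.7954


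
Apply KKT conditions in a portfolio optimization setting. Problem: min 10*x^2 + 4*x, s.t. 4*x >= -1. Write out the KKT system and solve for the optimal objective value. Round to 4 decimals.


Step 1: Try lambda = 0 (constraint inactive).
Stationarity: 2*10*x + 4 = 0
x* = -4/(2*10) = -0.2
Check constraint: 4*-0.2 = -0.8 >= -1 -- satisfied.
Step 2: Compute optimal value.
f(x*) = 10*(-0.2)^2 + 4*(-0.2) = -0.4


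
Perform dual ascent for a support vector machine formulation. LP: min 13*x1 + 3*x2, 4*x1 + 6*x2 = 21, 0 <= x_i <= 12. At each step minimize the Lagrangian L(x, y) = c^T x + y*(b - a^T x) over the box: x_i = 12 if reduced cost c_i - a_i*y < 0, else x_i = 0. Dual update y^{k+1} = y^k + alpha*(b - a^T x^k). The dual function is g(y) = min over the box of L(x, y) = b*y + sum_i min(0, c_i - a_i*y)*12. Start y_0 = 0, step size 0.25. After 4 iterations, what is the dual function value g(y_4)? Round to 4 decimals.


Dual ascent for LP: min 13*x1 + 3*x2, 4*x1 + 6*x2 = 21, 0 <= x_i <= 12
Step 1: y^k = 0.0, reduced costs: (13.0, 3.0)
  x^k = (0.0, 0.0), subgradient = b - a^T x = 21.0
  y^{k+1} = 0.0 + 0.25*21.0 = 5.25
Step 2: y^k = 5.25, reduced costs: (-8.0, -28.5)
  x^k = (12.0, 12.0), subgradient = b - a^T x = -99.0
  y^{k+1} = 5.25 + 0.25*-99.0 = -19.5
Step 3: y^k = -19.5, reduced costs: (91.0, 120.0)
  x^k = (0.0, 0.0), subgradient = b - a^T x = 21.0
  y^{k+1} = -19.5 + 0.25*21.0 = -14.25
Step 4: y^k = -14.25, reduced costs: (70.0, 88.5)
  x^k = (0.0, 0.0), subgradient = b - a^T x = 21.0
  y^{k+1} = -14.25 + 0.25*21.0 = -9.0
Dual objective at y_4 = -9.0: reduced costs (49.0, 57.0), box minimizer x = (0.0, 0.0)
g(y_4) = b*y + (c1 - a1*y)*x1 + (c2 - a2*y)*x2 = 21*(-9.0) + 49.0*0.0 + 57.0*0.0 = -189.0 + 0.0 + 0.0 = -189.0


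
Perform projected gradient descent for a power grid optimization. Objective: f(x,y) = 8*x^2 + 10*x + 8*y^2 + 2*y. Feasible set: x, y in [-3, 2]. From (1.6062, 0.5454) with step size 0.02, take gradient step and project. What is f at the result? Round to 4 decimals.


Step 1: Compute gradient at (1.6062, 0.5454).
grad_x = 2*8*1.6062 + 10 = 35.6992
grad_y = 2*8*0.5454 + 2 = 10.7264
Step 2: Gradient step.
x_raw = 1.6062 - 0.02*35.6992 = 0.8922
y_raw = 0.5454 - 0.02*10.7264 = 0.3309
Step 3: Project onto [-3, 2].
x_proj = clip(0.8922) = 0.8922
y_proj = clip(0.3309) = 0.3309
Step 4: Evaluate f.
f(0.8922, 0.3309) = 16.8281


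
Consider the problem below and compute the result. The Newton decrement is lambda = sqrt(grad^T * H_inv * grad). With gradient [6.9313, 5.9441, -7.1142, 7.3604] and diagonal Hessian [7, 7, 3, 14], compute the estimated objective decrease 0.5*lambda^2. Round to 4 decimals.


Step 1: H is diagonal, so H^(-1) * g = [0.9902, 0.8492, -2.3714, 0.5257].
Step 2: g^T H^(-1) g = sum_i g_i^2 / H_ii
  = (6.9313)^2/7 + (5.9441)^2/7 + (-7.1142)^2/3 + (7.3604)^2/14
  = 6.8633 + 5.0475 + 16.8706 + 3.8697 = 32.651
Step 3: Objective decrease = 0.5 * g^T H^(-1) g = 16.3255


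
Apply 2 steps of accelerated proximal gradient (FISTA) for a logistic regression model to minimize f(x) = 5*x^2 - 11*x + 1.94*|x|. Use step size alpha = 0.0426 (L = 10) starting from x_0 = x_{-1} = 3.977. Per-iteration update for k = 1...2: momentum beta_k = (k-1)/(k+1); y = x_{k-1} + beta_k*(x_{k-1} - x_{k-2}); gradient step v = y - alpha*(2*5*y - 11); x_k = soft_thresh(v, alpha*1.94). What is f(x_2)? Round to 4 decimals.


FISTA on f(x) = 5*x^2 - 11*x + 1.94*|x|
L = 10, alpha = 0.0426
Iteration 1: beta = 0.0, y = 3.977 + 0.0*(3.977 - 3.977) = 3.977
  grad(y) = 28.77, v = y - alpha*grad = 2.7514
  prox(v) = soft_thresh(2.7514, 0.0826) = 2.6688
Iteration 2: beta = 0.3333, y = 2.6688 + 0.3333*(2.6688 - 3.977) = 2.2327
  grad(y) = 11.3267, v = y - alpha*grad = 1.7502
  prox(v) = soft_thresh(1.7502, 0.0826) = 1.6675
f(x_2) = 5*1.6675^2 - 11*1.6675 + 1.94*|1.6675| = -1.2047


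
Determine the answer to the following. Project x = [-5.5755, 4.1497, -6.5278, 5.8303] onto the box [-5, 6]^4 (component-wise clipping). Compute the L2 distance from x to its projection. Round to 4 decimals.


Project each component onto [-5, 6].
clip(-5.5755) = -5.0, clip(4.1497) = 4.1497, clip(-6.5278) = -5.0, clip(5.8303) = 5.8303
Projection = [-5.0, 4.1497, -5.0, 5.8303]
Squared diffs: [0.3312, 0.0, 2.3342, 0.0]
Distance = sqrt(2.6654) = 1.6326


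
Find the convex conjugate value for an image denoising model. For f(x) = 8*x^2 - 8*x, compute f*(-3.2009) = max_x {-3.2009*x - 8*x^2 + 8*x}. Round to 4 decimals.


f*(y) = sup_x {y*x - a*x^2 - b*x} = sup_x {(y-b)*x - a*x^2}
FOC: (y - b) - 2a*x = 0 => x* = (y - b)/(2a)
x* = (-3.2009 + 8)/(2*8) = 0.2999
f*(-3.2009) = (y-b)^2/(4a) = (-3.2009 + 8)^2/(4*8)
= 23.0314/32 = 0.7197


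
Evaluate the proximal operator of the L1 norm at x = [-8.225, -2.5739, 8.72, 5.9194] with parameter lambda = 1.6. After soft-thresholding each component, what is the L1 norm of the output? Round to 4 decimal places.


Soft-thresholding with lambda = 1.6:
prox(-8.225) = sign(-8.225)*max(|-8.225| - 1.6, 0) = -6.625
prox(-2.5739) = sign(-2.5739)*max(|-2.5739| - 1.6, 0) = -0.9739
prox(8.72) = sign(8.72)*max(|8.72| - 1.6, 0) = 7.12
prox(5.9194) = sign(5.9194)*max(|5.9194| - 1.6, 0) = 4.3194
prox(x) = [-6.625, -0.9739, 7.12, 4.3194]
||prox(x)||_1 = 6.625 + 0.9739 + 7.12 + 4.3194 = 19.0383


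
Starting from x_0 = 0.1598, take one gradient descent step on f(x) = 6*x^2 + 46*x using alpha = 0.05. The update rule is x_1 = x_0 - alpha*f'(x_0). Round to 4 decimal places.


We compute the gradient at x_0 and apply the update.
f'(x) = 12*x + 46
f'(0.1598) = 12*0.1598 + 46 = 47.9176
x_1 = 0.1598 - 0.05*47.9176 = -2.2361


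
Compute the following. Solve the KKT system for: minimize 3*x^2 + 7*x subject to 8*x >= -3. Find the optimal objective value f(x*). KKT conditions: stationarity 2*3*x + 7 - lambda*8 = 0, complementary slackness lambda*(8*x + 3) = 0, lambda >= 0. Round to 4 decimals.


Step 1: Try lambda = 0 (constraint inactive).
x_unc = -7/(2*3) = -1.1667
Check: 8*-1.1667 = -9.3336 < -3 -- violated!
Step 2: Constraint must be active: 8*x = -3
x* = -3/8 = -0.375
lambda = (2*3*(-0.375) + 7)/8 = 0.5938
Step 3: Compute optimal value.
f(x*) = 3*(-0.375)^2 + 7*(-0.375) = -2.2031


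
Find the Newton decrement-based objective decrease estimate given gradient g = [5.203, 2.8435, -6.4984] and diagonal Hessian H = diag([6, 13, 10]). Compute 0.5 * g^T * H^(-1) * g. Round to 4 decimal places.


Step 1: H is diagonal, so H^(-1) * g = [0.8672, 0.2187, -0.6498].
Step 2: g^T H^(-1) g = sum_i g_i^2 / H_ii
  = (5.203)^2/6 + (2.8435)^2/13 + (-6.4984)^2/10
  = 4.5119 + 0.622 + 4.2229 = 9.3567
Step 3: Objective decrease = 0.5 * g^T H^(-1) g = 4.6784


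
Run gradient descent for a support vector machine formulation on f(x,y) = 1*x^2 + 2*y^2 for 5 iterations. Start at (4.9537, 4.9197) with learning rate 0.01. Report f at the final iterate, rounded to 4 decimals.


Gradient descent on f(x,y) = 1*x^2 + 2*y^2.
Starting point: (4.9537, 4.9197), alpha = 0.01
Step 1: grad_x = 2*1*4.9537 = 9.9074, grad_y = 2*2*4.9197 = 19.6788
  x_1 = 4.9537 - 0.01*9.9074 = 4.8546
  y_1 = 4.9197 - 0.01*19.6788 = 4.7229
Step 2: grad_x = 2*1*4.8546 = 9.7093, grad_y = 2*2*4.7229 = 18.8916
  x_2 = 4.8546 - 0.01*9.7093 = 4.7575
  y_2 = 4.7229 - 0.01*18.8916 = 4.534
Step 3: grad_x = 2*1*4.7575 = 9.5151, grad_y = 2*2*4.534 = 18.136
  x_3 = 4.7575 - 0.01*9.5151 = 4.6624
  y_3 = 4.534 - 0.01*18.136 = 4.3526
Step 4: grad_x = 2*1*4.6624 = 9.3248, grad_y = 2*2*4.3526 = 17.4105
  x_4 = 4.6624 - 0.01*9.3248 = 4.5691
  y_4 = 4.3526 - 0.01*17.4105 = 4.1785
Step 5: grad_x = 2*1*4.5691 = 9.1383, grad_y = 2*2*4.1785 = 16.7141
  x_5 = 4.5691 - 0.01*9.1383 = 4.4778
  y_5 = 4.1785 - 0.01*16.7141 = 4.0114
f(4.4778, 4.0114) = 1*4.4778^2 + 2*4.0114^2 = 52.2328


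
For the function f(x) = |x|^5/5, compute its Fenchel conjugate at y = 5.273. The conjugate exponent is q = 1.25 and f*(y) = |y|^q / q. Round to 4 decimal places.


The conjugate exponent q satisfies 1/p + 1/q = 1.
p = 5, so q = 5/(5 - 1) = 1.25
|y|^q = 5.273^1.25 = 7.9905
f*(5.273) = 7.9905 / 1.25 = 6.3924


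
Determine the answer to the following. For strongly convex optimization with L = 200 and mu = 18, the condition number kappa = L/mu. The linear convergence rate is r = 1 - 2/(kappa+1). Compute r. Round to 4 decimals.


Step 1: Compute the condition number.
kappa = L/mu = 200/18 = 11.1111
Step 2: Compute the convergence rate.
r = 1 - 2/(kappa + 1) = 1 - 2*mu/(L + mu) = (L - mu)/(L + mu) = 182/218 = 0.8349


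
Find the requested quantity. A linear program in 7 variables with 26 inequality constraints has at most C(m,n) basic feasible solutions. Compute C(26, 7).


Each vertex corresponds to some choice of n active constraints out of m, so the number of vertices is at most C(m, n) = m! / (n!(m-n)!).
m = 26, n = 7
Numerator: 26 * 25 * 24 * 23 * 22 * 21 * 20
Denominator: 7! = 5040
C(26, 7) = 657800


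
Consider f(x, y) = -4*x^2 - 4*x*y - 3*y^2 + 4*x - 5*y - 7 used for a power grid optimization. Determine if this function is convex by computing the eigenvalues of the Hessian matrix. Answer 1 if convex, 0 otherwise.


The Hessian of f(x,y) = -4*x^2 - 4*x*y - 3*y^2 + 4*x - 5*y - 7 is:
H = [[-8, -4], [-4, -6]]
Trace = -8 - 6 = -14
Determinant = -8*-6 - (-4)^2 = 32
Discriminant = (-14)^2 - 4*32 = 68.0
Eigenvalues: lambda_1 = -11.1231, lambda_2 = -2.8769
The function is not convex.

0


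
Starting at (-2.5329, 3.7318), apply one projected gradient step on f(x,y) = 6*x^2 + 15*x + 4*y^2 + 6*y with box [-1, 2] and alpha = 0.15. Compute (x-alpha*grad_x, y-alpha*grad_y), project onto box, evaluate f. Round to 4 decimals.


Step 1: Compute gradient at (-2.5329, 3.7318).
grad_x = 2*6*-2.5329 + 15 = -15.3948
grad_y = 2*4*3.7318 + 6 = 35.8544
Step 2: Gradient step.
x_raw = -2.5329 - 0.15*-15.3948 = -0.2237
y_raw = 3.7318 - 0.15*35.8544 = -1.6464
Step 3: Project onto [-1, 2].
x_proj = clip(-0.2237) = -0.2237
y_proj = clip(-1.6464) = -1.0
Step 4: Evaluate f.
f(-0.2237, -1.0) = -5.055


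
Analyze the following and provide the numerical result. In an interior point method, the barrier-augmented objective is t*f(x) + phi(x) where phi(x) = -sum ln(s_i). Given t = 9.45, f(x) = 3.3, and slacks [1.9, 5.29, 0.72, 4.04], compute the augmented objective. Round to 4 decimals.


Step 1: Compute log-barrier.
ln values: [0.6419, 1.6658, -0.3285, 1.3962]
phi = -(0.6419 + 1.6658 - 0.3285 + 1.3962) = -3.3754
Step 2: Compute augmented objective.
t*f(x) = 9.45*3.3 = 31.185
Total = 31.185 - 3.3754 = 27.8096


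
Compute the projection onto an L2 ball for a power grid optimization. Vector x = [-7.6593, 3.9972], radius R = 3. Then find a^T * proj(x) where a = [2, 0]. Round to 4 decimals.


Step 1: Compute ||x|| (intermediates to 6 decimals).
||x|| = sqrt((-7.6593)^2 + 3.9972^2) = 8.639588
Step 2: Project.
Since ||x|| > R, scale = R/||x|| = 3/8.639588 = 0.347239, proj(x) = scale * x
proj(x) = [-2.659608, 1.387984]
Step 3: Dot product.
a^T * proj(x) = 2*(-2.659608) + 0*1.387984 = -5.3192


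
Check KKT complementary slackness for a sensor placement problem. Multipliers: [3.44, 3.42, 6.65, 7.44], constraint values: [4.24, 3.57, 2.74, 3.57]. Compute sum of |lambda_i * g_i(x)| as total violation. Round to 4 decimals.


KKT complementary slackness check:
lambda_1 * g_1 = 3.44 * 4.24 = 14.5856
lambda_2 * g_2 = 3.42 * 3.57 = 12.2094
lambda_3 * g_3 = 6.65 * 2.74 = 18.221
lambda_4 * g_4 = 7.44 * 3.57 = 26.5608
Total violation = 14.5856 + 12.2094 + 18.221 + 26.5608 = 71.5768


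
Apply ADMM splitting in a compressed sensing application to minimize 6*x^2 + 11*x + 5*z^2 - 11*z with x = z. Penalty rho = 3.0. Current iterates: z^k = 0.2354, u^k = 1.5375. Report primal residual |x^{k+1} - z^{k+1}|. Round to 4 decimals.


ADMM iteration with rho = 3.0, z^k = 0.2354, u^k = 1.5375
Step 1: x-update.
Minimize 6*x^2 + 11*x + (3.0/2)*(x - 0.2354 + 1.5375)^2
FOC: (2*6 + 3.0)*x = -11 + 3.0*(0.2354 - 1.5375)
x^{k+1} = -0.9938
Step 2: z-update.
Minimize 5*z^2 - 11*z + (3.0/2)*(-0.9938 - z + 1.5375)^2
FOC: (2*5 + 3.0)*z = 11 + 3.0*(-0.9938 + 1.5375)
z^{k+1} = 0.9716
Step 3: u-update.
u^{k+1} = 1.5375 - 0.9938 - 0.9716 = -0.4279
Step 4: Primal residual = |-0.9938 - 0.9716| = 1.9654


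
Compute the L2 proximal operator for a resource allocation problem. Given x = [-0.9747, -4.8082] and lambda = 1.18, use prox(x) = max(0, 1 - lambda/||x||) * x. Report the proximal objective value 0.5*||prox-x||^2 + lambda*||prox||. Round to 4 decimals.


Step 1: Compute ||x||.
||x|| = 4.906
Step 2: Compute scaling factor.
scale = max(0, 1 - 1.18/4.906) = 0.7595
Step 3: prox(x) = [-0.7403, -3.6517]
||prox(x)|| = 3.726
Step 4: Proximal objective.
0.5*||prox-x||^2 = 0.6962
lambda*||prox|| = 4.3967
Total = 5.0929


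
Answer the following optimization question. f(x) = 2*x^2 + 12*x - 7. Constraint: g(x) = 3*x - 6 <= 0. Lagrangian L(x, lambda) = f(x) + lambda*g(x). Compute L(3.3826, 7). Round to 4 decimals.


Step 1: Evaluate f(x).
f(3.3826) = 2*3.3826^2 + 12*3.3826 - 7 = 56.4752
Step 2: Evaluate g(x).
g(3.3826) = 3*3.3826 - 6 = 4.1478
Step 3: Compute Lagrangian.
L = 56.4752 + 7*4.1478 = 85.5098


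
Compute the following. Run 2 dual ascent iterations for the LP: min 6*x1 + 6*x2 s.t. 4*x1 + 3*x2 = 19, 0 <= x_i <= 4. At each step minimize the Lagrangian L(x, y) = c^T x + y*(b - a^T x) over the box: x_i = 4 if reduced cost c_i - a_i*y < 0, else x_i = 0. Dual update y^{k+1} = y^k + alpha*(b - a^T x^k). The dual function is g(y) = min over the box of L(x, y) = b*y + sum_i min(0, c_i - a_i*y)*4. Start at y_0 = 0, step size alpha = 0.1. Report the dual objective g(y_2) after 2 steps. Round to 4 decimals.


Dual ascent for LP: min 6*x1 + 6*x2, 4*x1 + 3*x2 = 19, 0 <= x_i <= 4
Step 1: y^k = 0.0, reduced costs: (6.0, 6.0)
  x^k = (0.0, 0.0), subgradient = b - a^T x = 19.0
  y^{k+1} = 0.0 + 0.1*19.0 = 1.9
Step 2: y^k = 1.9, reduced costs: (-1.6, 0.3)
  x^k = (4.0, 0.0), subgradient = b - a^T x = 3.0
  y^{k+1} = 1.9 + 0.1*3.0 = 2.2
Dual objective at y_2 = 2.2: reduced costs (-2.8, -0.6), box minimizer x = (4.0, 4.0)
g(y_2) = b*y + (c1 - a1*y)*x1 + (c2 - a2*y)*x2 = 19*2.2 + (-2.8)*4.0 + (-0.6)*4.0 = 41.8 - 11.2 - 2.4 = 28.2


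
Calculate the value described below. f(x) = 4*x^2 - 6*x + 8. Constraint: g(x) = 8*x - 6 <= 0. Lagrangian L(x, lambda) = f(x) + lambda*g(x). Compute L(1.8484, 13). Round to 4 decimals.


Step 1: Evaluate f(x).
f(1.8484) = 4*1.8484^2 - 6*1.8484 + 8 = 10.5759
Step 2: Evaluate g(x).
g(1.8484) = 8*1.8484 - 6 = 8.7872
Step 3: Compute Lagrangian.
L = 10.5759 + 13*8.7872 = 124.8095


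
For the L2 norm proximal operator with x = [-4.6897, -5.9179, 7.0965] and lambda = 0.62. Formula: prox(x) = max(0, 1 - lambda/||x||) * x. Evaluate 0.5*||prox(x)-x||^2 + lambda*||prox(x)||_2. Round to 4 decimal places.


Step 1: Compute ||x||.
||x|| = 10.3622
Step 2: Compute scaling factor.
scale = max(0, 1 - 0.62/10.3622) = 0.9402
Step 3: prox(x) = [-4.4091, -5.5638, 6.6719]
||prox(x)|| = 9.7422
Step 4: Proximal objective.
0.5*||prox-x||^2 = 0.1922
lambda*||prox|| = 6.0402
Total = 6.2324


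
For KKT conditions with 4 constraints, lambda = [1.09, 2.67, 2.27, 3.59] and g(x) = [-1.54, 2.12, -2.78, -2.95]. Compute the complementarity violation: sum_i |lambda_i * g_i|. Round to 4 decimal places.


KKT complementary slackness check:
lambda_1 * g_1 = 1.09 * -1.54 = -1.6786
lambda_2 * g_2 = 2.67 * 2.12 = 5.6604
lambda_3 * g_3 = 2.27 * -2.78 = -6.3106
lambda_4 * g_4 = 3.59 * -2.95 = -10.5905
Total violation = 1.6786 + 5.6604 + 6.3106 + 10.5905 = 24.2401


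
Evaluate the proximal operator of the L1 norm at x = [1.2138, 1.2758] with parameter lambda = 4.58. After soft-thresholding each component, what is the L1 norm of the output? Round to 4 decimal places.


Soft-thresholding with lambda = 4.58:
prox(1.2138) = sign(1.2138)*max(|1.2138| - 4.58, 0) = 0.0
prox(1.2758) = sign(1.2758)*max(|1.2758| - 4.58, 0) = 0.0
prox(x) = [0.0, 0.0]
||prox(x)||_1 = 0.0 + 0.0 = 0.0


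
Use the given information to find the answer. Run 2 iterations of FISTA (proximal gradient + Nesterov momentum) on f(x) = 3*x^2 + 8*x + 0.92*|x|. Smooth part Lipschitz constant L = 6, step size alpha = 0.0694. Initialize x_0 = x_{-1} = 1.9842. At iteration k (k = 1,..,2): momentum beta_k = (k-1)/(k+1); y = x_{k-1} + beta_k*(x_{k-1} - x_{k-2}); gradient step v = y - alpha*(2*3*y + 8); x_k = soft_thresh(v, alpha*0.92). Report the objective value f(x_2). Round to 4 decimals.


FISTA on f(x) = 3*x^2 + 8*x + 0.92*|x|
L = 6, alpha = 0.0694
Iteration 1: beta = 0.0, y = 1.9842 + 0.0*(1.9842 - 1.9842) = 1.9842
  grad(y) = 19.9052, v = y - alpha*grad = 0.6028
  prox(v) = soft_thresh(0.6028, 0.0638) = 0.5389
Iteration 2: beta = 0.3333, y = 0.5389 + 0.3333*(0.5389 - 1.9842) = 0.0572
  grad(y) = 8.343, v = y - alpha*grad = -0.5218
  prox(v) = soft_thresh(-0.5218, 0.0638) = -0.458
f(x_2) = 3*(-0.458)^2 + 8*(-0.458) + 0.92*|-0.458| = -2.6133


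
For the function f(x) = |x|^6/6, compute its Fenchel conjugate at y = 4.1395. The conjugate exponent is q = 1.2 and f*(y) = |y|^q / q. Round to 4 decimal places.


The conjugate exponent q satisfies 1/p + 1/q = 1.
p = 6, so q = 6/(6 - 1) = 1.2
|y|^q = 4.1395^1.2 = 5.4997
f*(4.1395) = 5.4997 / 1.2 = 4.5831


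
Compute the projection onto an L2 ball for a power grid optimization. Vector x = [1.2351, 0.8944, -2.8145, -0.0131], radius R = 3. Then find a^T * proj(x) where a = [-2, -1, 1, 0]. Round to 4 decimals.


Step 1: Compute ||x|| (intermediates to 6 decimals).
||x|| = sqrt(1.2351^2 + 0.8944^2 + (-2.8145)^2 + (-0.0131)^2) = 3.201094
Step 2: Project.
Since ||x|| > R, scale = R/||x|| = 3/3.201094 = 0.93718, proj(x) = scale * x
proj(x) = [1.157511, 0.838214, -2.637693, -0.012277]
Step 3: Dot product.
a^T * proj(x) = -2*1.157511 - 1*0.838214 + 1*(-2.637693) + 0*(-0.012277) = -5.7909


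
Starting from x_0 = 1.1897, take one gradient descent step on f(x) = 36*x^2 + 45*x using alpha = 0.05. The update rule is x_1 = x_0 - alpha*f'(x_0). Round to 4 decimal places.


We compute the gradient at x_0 and apply the update.
f'(x) = 72*x + 45
f'(1.1897) = 72*1.1897 + 45 = 130.6584
x_1 = 1.1897 - 0.05*130.6584 = -5.3432


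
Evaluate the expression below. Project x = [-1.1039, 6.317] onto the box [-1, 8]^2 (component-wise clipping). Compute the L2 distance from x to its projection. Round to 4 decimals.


Project each component onto [-1, 8].
clip(-1.1039) = -1.0, clip(6.317) = 6.317
Projection = [-1.0, 6.317]
Squared diffs: [0.0108, 0.0]
Distance = sqrt(0.0108) = 0.1039


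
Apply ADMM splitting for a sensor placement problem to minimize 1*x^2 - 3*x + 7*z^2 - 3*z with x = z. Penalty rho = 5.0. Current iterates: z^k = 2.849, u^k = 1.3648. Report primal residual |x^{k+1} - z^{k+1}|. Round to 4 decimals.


ADMM iteration with rho = 5.0, z^k = 2.849, u^k = 1.3648
Step 1: x-update.
Minimize 1*x^2 - 3*x + (5.0/2)*(x - 2.849 + 1.3648)^2
FOC: (2*1 + 5.0)*x = 3 + 5.0*(2.849 - 1.3648)
x^{k+1} = 1.4887
Step 2: z-update.
Minimize 7*z^2 - 3*z + (5.0/2)*(1.4887 - z + 1.3648)^2
FOC: (2*7 + 5.0)*z = 3 + 5.0*(1.4887 + 1.3648)
z^{k+1} = 0.9088
Step 3: u-update.
u^{k+1} = 1.3648 + 1.4887 - 0.9088 = 1.9447
Step 4: Primal residual = |1.4887 - 0.9088| = 0.5799


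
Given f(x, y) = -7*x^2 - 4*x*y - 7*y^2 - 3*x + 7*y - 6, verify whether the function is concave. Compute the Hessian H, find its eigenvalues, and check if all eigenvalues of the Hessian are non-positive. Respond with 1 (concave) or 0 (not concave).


The Hessian of f(x,y) = -7*x^2 - 4*x*y - 7*y^2 - 3*x + 7*y - 6 is:
H = [[-14, -4], [-4, -14]]
Trace = -14 - 14 = -28
Determinant = -14*-14 - (-4)^2 = 180
Discriminant = (-28)^2 - 4*180 = 64.0
Eigenvalues: lambda_1 = -18.0, lambda_2 = -10.0
The function is concave.

1


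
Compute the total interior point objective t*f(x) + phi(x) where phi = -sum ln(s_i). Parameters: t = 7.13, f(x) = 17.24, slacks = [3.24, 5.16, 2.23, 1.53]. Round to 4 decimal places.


Step 1: Compute log-barrier.
ln values: [1.1756, 1.6409, 0.802, 0.4253]
phi = -(1.1756 + 1.6409 + 0.802 + 0.4253) = -4.0438
Step 2: Compute augmented objective.
t*f(x) = 7.13*17.24 = 122.9212
Total = 122.9212 - 4.0438 = 118.8774


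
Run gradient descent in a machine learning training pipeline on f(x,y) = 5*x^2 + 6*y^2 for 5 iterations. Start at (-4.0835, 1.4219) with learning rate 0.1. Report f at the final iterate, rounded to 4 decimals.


Gradient descent on f(x,y) = 5*x^2 + 6*y^2.
Starting point: (-4.0835, 1.4219), alpha = 0.1
Step 1: grad_x = 2*5*-4.0835 = -40.835, grad_y = 2*6*1.4219 = 17.0628
  x_1 = -4.0835 - 0.1*-40.835 = 0.0
  y_1 = 1.4219 - 0.1*17.0628 = -0.2844
Step 2: grad_x = 2*5*0.0 = 0.0, grad_y = 2*6*-0.2844 = -3.4126
  x_2 = 0.0 - 0.1*0.0 = 0.0
  y_2 = -0.2844 - 0.1*-3.4126 = 0.0569
Step 3: grad_x = 2*5*0.0 = 0.0, grad_y = 2*6*0.0569 = 0.6825
  x_3 = 0.0 - 0.1*0.0 = 0.0
  y_3 = 0.0569 - 0.1*0.6825 = -0.0114
Step 4: grad_x = 2*5*0.0 = 0.0, grad_y = 2*6*-0.0114 = -0.1365
  x_4 = 0.0 - 0.1*0.0 = 0.0
  y_4 = -0.0114 - 0.1*-0.1365 = 0.0023
Step 5: grad_x = 2*5*0.0 = 0.0, grad_y = 2*6*0.0023 = 0.0273
  x_5 = 0.0 - 0.1*0.0 = 0.0
  y_5 = 0.0023 - 0.1*0.0273 = -0.0005
f(0.0, -0.0005) = 5*0.0^2 + 6*(-0.0005)^2 = 0.0


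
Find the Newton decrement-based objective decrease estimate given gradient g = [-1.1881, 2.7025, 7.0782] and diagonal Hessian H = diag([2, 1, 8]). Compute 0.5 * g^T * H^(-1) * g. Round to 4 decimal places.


Step 1: H is diagonal, so H^(-1) * g = [-0.5941, 2.7025, 0.8848].
Step 2: g^T H^(-1) g = sum_i g_i^2 / H_ii
  = (-1.1881)^2/2 + (2.7025)^2/1 + (7.0782)^2/8
  = 0.7058 + 7.3035 + 6.2626 = 14.2719
Step 3: Objective decrease = 0.5 * g^T H^(-1) g = 7.136


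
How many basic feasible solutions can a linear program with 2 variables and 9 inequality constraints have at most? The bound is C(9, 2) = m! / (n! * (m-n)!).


Each vertex corresponds to some choice of n active constraints out of m, so the number of vertices is at most C(m, n) = m! / (n!(m-n)!).
m = 9, n = 2
Numerator: 9 * 8
Denominator: 2! = 2
C(9, 2) = 36


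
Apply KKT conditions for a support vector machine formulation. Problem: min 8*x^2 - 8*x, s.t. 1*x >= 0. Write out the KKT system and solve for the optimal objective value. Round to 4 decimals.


Step 1: Try lambda = 0 (constraint inactive).
Stationarity: 2*8*x - 8 = 0
x* = 8/(2*8) = 0.5
Check constraint: 1*0.5 = 0.5 >= 0 -- satisfied.
Step 2: Compute optimal value.
f(x*) = 8*0.5^2 - 8*0.5 = -2.0


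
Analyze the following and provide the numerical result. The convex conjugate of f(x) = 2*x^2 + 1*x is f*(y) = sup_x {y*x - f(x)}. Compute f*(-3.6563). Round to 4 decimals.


f*(y) = sup_x {y*x - a*x^2 - b*x} = sup_x {(y-b)*x - a*x^2}
FOC: (y - b) - 2a*x = 0 => x* = (y - b)/(2a)
x* = (-3.6563 - 1)/(2*2) = -1.1641
f*(-3.6563) = (y-b)^2/(4a) = (-3.6563 - 1)^2/(4*2)
= 21.6811/8 = 2.7101


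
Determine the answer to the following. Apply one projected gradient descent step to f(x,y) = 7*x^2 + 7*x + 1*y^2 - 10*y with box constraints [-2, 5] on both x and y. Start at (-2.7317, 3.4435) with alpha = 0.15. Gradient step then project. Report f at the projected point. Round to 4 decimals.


Step 1: Compute gradient at (-2.7317, 3.4435).
grad_x = 2*7*-2.7317 + 7 = -31.2438
grad_y = 2*1*3.4435 - 10 = -3.113
Step 2: Gradient step.
x_raw = -2.7317 - 0.15*-31.2438 = 1.9549
y_raw = 3.4435 - 0.15*-3.113 = 3.9105
Step 3: Project onto [-2, 5].
x_proj = clip(1.9549) = 1.9549
y_proj = clip(3.9105) = 3.9105
Step 4: Evaluate f.
f(1.9549, 3.9105) = 16.6218


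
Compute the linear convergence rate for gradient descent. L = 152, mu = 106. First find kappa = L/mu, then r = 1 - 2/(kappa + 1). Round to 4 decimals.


Step 1: Compute the condition number.
kappa = L/mu = 152/106 = 1.434
Step 2: Compute the convergence rate.
r = 1 - 2/(kappa + 1) = 1 - 2*mu/(L + mu) = (L - mu)/(L + mu) = 46/258 = 0.1783


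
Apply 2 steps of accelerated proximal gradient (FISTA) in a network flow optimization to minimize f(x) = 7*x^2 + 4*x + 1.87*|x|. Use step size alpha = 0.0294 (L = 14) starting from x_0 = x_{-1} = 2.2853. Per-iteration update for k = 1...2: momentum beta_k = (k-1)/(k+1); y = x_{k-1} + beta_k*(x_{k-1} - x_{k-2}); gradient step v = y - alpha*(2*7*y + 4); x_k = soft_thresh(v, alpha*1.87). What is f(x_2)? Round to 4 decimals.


FISTA on f(x) = 7*x^2 + 4*x + 1.87*|x|
L = 14, alpha = 0.0294
Iteration 1: beta = 0.0, y = 2.2853 + 0.0*(2.2853 - 2.2853) = 2.2853
  grad(y) = 35.9942, v = y - alpha*grad = 1.2271
  prox(v) = soft_thresh(1.2271, 0.055) = 1.1721
Iteration 2: beta = 0.3333, y = 1.1721 + 0.3333*(1.1721 - 2.2853) = 0.801
  grad(y) = 15.2143, v = y - alpha*grad = 0.3537
  prox(v) = soft_thresh(0.3537, 0.055) = 0.2987
f(x_2) = 7*0.2987^2 + 4*0.2987 + 1.87*|0.2987| = 2.3784


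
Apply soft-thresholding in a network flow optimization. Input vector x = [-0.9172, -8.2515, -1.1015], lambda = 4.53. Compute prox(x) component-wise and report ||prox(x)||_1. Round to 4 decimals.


Soft-thresholding with lambda = 4.53:
prox(-0.9172) = sign(-0.9172)*max(|-0.9172| - 4.53, 0) = 0.0
prox(-8.2515) = sign(-8.2515)*max(|-8.2515| - 4.53, 0) = -3.7215
prox(-1.1015) = sign(-1.1015)*max(|-1.1015| - 4.53, 0) = 0.0
prox(x) = [0.0, -3.7215, 0.0]
||prox(x)||_1 = 0.0 + 3.7215 + 0.0 = 3.7215


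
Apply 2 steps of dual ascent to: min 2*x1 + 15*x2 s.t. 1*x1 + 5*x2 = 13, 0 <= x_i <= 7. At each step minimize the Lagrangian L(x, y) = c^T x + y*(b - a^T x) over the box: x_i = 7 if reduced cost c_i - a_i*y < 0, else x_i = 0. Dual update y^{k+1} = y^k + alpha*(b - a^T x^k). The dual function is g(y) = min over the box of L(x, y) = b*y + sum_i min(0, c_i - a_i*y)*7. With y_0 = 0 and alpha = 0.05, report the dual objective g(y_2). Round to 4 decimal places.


Dual ascent for LP: min 2*x1 + 15*x2, 1*x1 + 5*x2 = 13, 0 <= x_i <= 7
Step 1: y^k = 0.0, reduced costs: (2.0, 15.0)
  x^k = (0.0, 0.0), subgradient = b - a^T x = 13.0
  y^{k+1} = 0.0 + 0.05*13.0 = 0.65
Step 2: y^k = 0.65, reduced costs: (1.35, 11.75)
  x^k = (0.0, 0.0), subgradient = b - a^T x = 13.0
  y^{k+1} = 0.65 + 0.05*13.0 = 1.3
Dual objective at y_2 = 1.3: reduced costs (0.7, 8.5), box minimizer x = (0.0, 0.0)
g(y_2) = b*y + (c1 - a1*y)*x1 + (c2 - a2*y)*x2 = 13*1.3 + 0.7*0.0 + 8.5*0.0 = 16.9 + 0.0 + 0.0 = 16.9


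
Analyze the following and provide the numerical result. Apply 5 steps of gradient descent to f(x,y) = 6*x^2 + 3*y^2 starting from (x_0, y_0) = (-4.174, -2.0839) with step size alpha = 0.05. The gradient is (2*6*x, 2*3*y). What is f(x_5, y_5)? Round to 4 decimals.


Gradient descent on f(x,y) = 6*x^2 + 3*y^2.
Starting point: (-4.174, -2.0839), alpha = 0.05
Step 1: grad_x = 2*6*-4.174 = -50.088, grad_y = 2*3*-2.0839 = -12.5034
  x_1 = -4.174 - 0.05*-50.088 = -1.6696
  y_1 = -2.0839 - 0.05*-12.5034 = -1.4587
Step 2: grad_x = 2*6*-1.6696 = -20.0352, grad_y = 2*3*-1.4587 = -8.7524
  x_2 = -1.6696 - 0.05*-20.0352 = -0.6678
  y_2 = -1.4587 - 0.05*-8.7524 = -1.0211
Step 3: grad_x = 2*6*-0.6678 = -8.0141, grad_y = 2*3*-1.0211 = -6.1267
  x_3 = -0.6678 - 0.05*-8.0141 = -0.2671
  y_3 = -1.0211 - 0.05*-6.1267 = -0.7148
Step 4: grad_x = 2*6*-0.2671 = -3.2056, grad_y = 2*3*-0.7148 = -4.2887
  x_4 = -0.2671 - 0.05*-3.2056 = -0.1069
  y_4 = -0.7148 - 0.05*-4.2887 = -0.5003
Step 5: grad_x = 2*6*-0.1069 = -1.2823, grad_y = 2*3*-0.5003 = -3.0021
  x_5 = -0.1069 - 0.05*-1.2823 = -0.0427
  y_5 = -0.5003 - 0.05*-3.0021 = -0.3502
f(-0.0427, -0.3502) = 6*(-0.0427)^2 + 3*(-0.3502)^2 = 0.379


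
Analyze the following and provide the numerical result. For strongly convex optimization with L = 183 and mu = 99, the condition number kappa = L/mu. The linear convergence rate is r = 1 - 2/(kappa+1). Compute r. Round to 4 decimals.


Step 1: Compute the condition number.
kappa = L/mu = 183/99 = 1.8485
Step 2: Compute the convergence rate.
r = 1 - 2/(kappa + 1) = 1 - 2*mu/(L + mu) = (L - mu)/(L + mu) = 84/282 = 0.2979


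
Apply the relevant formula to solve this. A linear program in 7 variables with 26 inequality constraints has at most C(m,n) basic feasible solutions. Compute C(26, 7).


Each vertex corresponds to some choice of n active constraints out of m, so the number of vertices is at most C(m, n) = m! / (n!(m-n)!).
m = 26, n = 7
Numerator: 26 * 25 * 24 * 23 * 22 * 21 * 20
Denominator: 7! = 5040
C(26, 7) = 657800


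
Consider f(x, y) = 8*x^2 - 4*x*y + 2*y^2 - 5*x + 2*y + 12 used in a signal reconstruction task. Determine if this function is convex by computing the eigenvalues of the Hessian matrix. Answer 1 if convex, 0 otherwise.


The Hessian of f(x,y) = 8*x^2 - 4*x*y + 2*y^2 - 5*x + 2*y + 12 is:
H = [[16, -4], [-4, 4]]
Trace = 16 + 4 = 20
Determinant = 16*4 - (-4)^2 = 48
Discriminant = (20)^2 - 4*48 = 208.0
Eigenvalues: lambda_1 = 2.7889, lambda_2 = 17.2111
The function is convex.

1


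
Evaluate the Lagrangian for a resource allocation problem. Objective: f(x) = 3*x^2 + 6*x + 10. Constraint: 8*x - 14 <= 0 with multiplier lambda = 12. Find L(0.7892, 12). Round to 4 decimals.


Step 1: Evaluate f(x).
f(0.7892) = 3*0.7892^2 + 6*0.7892 + 10 = 16.6037
Step 2: Evaluate g(x).
g(0.7892) = 8*0.7892 - 14 = -7.6864
Step 3: Compute Lagrangian.
L = 16.6037 + 12*-7.6864 = -75.6331


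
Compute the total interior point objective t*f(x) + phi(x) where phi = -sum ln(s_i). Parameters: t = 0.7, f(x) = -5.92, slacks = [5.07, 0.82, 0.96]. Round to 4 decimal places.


Step 1: Compute log-barrier.
ln values: [1.6233, -0.1985, -0.0408]
phi = -(1.6233 - 0.1985 - 0.0408) = -1.3841
Step 2: Compute augmented objective.
t*f(x) = 0.7*-5.92 = -4.144
Total = -4.144 - 1.3841 = -5.5281


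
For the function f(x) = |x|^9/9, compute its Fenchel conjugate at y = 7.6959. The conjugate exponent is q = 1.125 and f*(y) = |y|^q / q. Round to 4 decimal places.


The conjugate exponent q satisfies 1/p + 1/q = 1.
p = 9, so q = 9/(9 - 1) = 1.125
|y|^q = 7.6959^1.125 = 9.9321
f*(7.6959) = 9.9321 / 1.125 = 8.8285


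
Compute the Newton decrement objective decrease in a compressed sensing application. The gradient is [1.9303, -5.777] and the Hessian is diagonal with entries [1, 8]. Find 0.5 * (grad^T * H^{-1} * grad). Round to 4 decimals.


Step 1: H is diagonal, so H^(-1) * g = [1.9303, -0.7221].
Step 2: g^T H^(-1) g = sum_i g_i^2 / H_ii
  = (1.9303)^2/1 + (-5.777)^2/8
  = 3.7261 + 4.1717 = 7.8978
Step 3: Objective decrease = 0.5 * g^T H^(-1) g = 3.9489


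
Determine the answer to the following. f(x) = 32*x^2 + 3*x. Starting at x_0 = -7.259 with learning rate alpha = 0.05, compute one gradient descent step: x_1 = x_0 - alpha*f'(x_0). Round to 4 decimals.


We compute the gradient at x_0 and apply the update.
f'(x) = 64*x + 3
f'(-7.259) = 64*-7.259 + 3 = -461.576
x_1 = -7.259 - 0.05*-461.576 = 15.8198


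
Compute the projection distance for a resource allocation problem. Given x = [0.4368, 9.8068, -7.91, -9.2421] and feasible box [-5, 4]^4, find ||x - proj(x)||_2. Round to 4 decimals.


Project each component onto [-5, 4].
clip(0.4368) = 0.4368, clip(9.8068) = 4.0, clip(-7.91) = -5.0, clip(-9.2421) = -5.0
Projection = [0.4368, 4.0, -5.0, -5.0]
Squared diffs: [0.0, 33.7189, 8.4681, 17.9954]
Distance = sqrt(60.1824) = 7.7577


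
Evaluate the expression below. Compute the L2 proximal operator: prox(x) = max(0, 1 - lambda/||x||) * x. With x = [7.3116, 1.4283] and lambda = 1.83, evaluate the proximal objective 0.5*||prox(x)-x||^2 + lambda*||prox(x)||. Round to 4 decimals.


Step 1: Compute ||x||.
||x|| = 7.4498
Step 2: Compute scaling factor.
scale = max(0, 1 - 1.83/7.4498) = 0.7544
Step 3: prox(x) = [5.5155, 1.0774]
||prox(x)|| = 5.6198
Step 4: Proximal objective.
0.5*||prox-x||^2 = 1.6745
lambda*||prox|| = 10.2842
Total = 11.9587


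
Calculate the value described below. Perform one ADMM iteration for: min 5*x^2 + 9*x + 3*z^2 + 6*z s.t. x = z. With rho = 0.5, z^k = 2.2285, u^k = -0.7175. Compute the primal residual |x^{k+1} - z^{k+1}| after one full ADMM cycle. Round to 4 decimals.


ADMM iteration with rho = 0.5, z^k = 2.2285, u^k = -0.7175
Step 1: x-update.
Minimize 5*x^2 + 9*x + (0.5/2)*(x - 2.2285 - 0.7175)^2
FOC: (2*5 + 0.5)*x = -9 + 0.5*(2.2285 + 0.7175)
x^{k+1} = -0.7169
Step 2: z-update.
Minimize 3*z^2 + 6*z + (0.5/2)*(-0.7169 - z - 0.7175)^2
FOC: (2*3 + 0.5)*z = -6 + 0.5*(-0.7169 - 0.7175)
z^{k+1} = -1.0334
Step 3: u-update.
u^{k+1} = -0.7175 - 0.7169 + 1.0334 = -0.4009
Step 4: Primal residual = |-0.7169 + 1.0334| = 0.3166
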